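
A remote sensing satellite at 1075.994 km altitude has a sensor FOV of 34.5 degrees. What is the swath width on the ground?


FOV = 34.5 deg = 0.6021386 rad
swath = 2 * alt * tan(FOV/2) = 2 * 1075.994 * tan(0.3010693)
swath = 2 * 1075.994 * 0.3105083
swath = 668.2100 km

668.2100 km


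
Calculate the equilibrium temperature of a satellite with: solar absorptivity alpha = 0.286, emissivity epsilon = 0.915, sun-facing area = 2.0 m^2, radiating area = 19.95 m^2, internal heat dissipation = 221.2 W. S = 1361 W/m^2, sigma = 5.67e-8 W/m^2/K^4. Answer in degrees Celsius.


Numerator = alpha*S*A_sun + Q_int = 0.286*1361*2.0 + 221.2 = 999.6920 W
Denominator = eps*sigma*A_rad = 0.915*5.67e-8*19.95 = 1.035016e-06 W/K^4
T^4 = 9.6587108e+08 K^4
T = 176.2909 K = -96.8591 C

-96.8591 degrees Celsius


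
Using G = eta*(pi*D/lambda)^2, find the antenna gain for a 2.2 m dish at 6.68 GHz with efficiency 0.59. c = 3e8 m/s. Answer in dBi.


lambda = c/f = 3e8 / 6.68e+09 = 0.04491018 m
G = eta*(pi*D/lambda)^2 = 0.59*(pi*2.2/0.04491018)^2
G = 13973.5751 (linear)
G = 10*log10(13973.5751) = 41.4531 dBi

41.4531 dBi


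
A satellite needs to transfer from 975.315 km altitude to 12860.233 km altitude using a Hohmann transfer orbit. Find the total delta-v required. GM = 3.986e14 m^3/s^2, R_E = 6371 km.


r1 = 7346.3150 km = 7.346315e+06 m
r2 = 19231.2330 km = 1.9231233e+07 m
dv1 = sqrt(mu/r1)*(sqrt(2*r2/(r1+r2)) - 1) = 1495.2132 m/s
dv2 = sqrt(mu/r2)*(1 - sqrt(2*r1/(r1+r2))) = 1167.6685 m/s
total dv = |dv1| + |dv2| = 1495.2132 + 1167.6685 = 2662.8817 m/s = 2.6629 km/s

2.6629 km/s


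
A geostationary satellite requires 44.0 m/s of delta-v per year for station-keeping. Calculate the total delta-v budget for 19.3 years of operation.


dV = rate * years = 44.0 * 19.3
dV = 849.2000 m/s

849.2000 m/s


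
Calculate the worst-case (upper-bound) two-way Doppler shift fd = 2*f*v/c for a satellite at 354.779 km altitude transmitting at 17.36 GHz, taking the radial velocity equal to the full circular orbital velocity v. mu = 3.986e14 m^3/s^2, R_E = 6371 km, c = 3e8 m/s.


r = 6.725779e+06 m
v = sqrt(mu/r) = 7698.3447 m/s (worst-case radial velocity)
f = 17.36 GHz = 1.736e+10 Hz
fd = 2*f*v/c = 2*1.736e+10*7698.3447/3.0e+08
fd = 890955.0884 Hz

890955.0884 Hz


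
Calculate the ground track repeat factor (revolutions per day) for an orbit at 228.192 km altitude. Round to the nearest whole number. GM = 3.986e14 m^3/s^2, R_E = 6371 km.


r = 6.599192e+06 m
T = 2*pi*sqrt(r^3/mu) = 5335.1590 s = 88.9193 min
revs/day = 1440 / 88.9193 = 16.1945
Rounded: 16 revolutions per day

16 revolutions per day


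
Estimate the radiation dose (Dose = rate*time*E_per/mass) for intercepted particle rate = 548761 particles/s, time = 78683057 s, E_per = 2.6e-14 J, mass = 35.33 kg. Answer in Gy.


Total energy deposited = rate * time * E_per
  = 548761 * 78683057 * 2.6e-14 = 1.1226 J
Dose = E_total / mass = 1.1226 / 35.33
Dose = 0.03177563 Gy

0.0318 Gy


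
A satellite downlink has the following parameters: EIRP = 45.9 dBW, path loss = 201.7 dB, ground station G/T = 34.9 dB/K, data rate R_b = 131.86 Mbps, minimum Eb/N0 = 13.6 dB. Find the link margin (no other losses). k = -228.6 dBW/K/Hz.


C/N0 = EIRP - FSPL + G/T - k = 45.9 - 201.7 + 34.9 - (-228.6)
C/N0 = 107.7000 dB-Hz
R_b = 131.86 Mbps = 1.3186e+08 bps -> 10*log10(R_b) = 81.2011 dB-Hz
Eb/N0 = C/N0 - 10*log10(R_b) = 107.7000 - 81.2011 = 26.4989 dB
Margin = Eb/N0 - Eb/N0_req = 26.4989 - 13.6 = 12.8989 dB (link closes)

12.8989 dB


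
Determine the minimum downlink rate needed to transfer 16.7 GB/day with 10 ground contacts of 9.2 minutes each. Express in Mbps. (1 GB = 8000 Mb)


total contact time = 10 * 9.2 * 60 = 5520.0000 s
data = 16.7 GB = 133600.0000 Mb
rate = 133600.0000 / 5520.0000 = 24.2029 Mbps

24.2029 Mbps


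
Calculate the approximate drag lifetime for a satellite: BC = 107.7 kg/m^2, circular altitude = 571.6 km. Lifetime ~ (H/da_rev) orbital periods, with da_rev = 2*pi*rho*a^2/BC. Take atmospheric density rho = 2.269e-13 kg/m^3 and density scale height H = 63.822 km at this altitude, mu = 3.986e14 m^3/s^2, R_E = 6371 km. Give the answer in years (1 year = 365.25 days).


a = R_E + alt = 6942.6000 km = 6.9426e+06 m
da_rev = 2*pi*rho*a^2/BC = 2*pi*2.269e-13*(6.9426e+06)^2/107.7 = 0.638032717 m per revolution
N = H/da_rev = 63822.0000 m / 0.638032717 m = 100029.3532 revolutions
P = 2*pi*sqrt(a^3/mu) = 5756.9762 s
lifetime = N*P = 100029.3532 * 5756.9762 = 5.7586661e+08 s = 6665.1228 days
years = 6665.1228 / 365.25 = 18.2481 years

18.2481 years


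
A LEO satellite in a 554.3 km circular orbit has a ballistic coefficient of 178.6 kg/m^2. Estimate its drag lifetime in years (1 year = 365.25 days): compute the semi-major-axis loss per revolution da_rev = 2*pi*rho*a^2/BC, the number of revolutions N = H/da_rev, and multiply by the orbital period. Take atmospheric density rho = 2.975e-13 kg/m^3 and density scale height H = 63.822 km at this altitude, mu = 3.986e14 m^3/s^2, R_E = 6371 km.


a = R_E + alt = 6925.3000 km = 6.9253e+06 m
da_rev = 2*pi*rho*a^2/BC = 2*pi*2.975e-13*(6.9253e+06)^2/178.6 = 0.501952437 m per revolution
N = H/da_rev = 63822.0000 m / 0.501952437 m = 127147.5051 revolutions
P = 2*pi*sqrt(a^3/mu) = 5735.4713 s
lifetime = N*P = 127147.5051 * 5735.4713 = 7.2925086e+08 s = 8440.4035 days
years = 8440.4035 / 365.25 = 23.1086 years

23.1086 years


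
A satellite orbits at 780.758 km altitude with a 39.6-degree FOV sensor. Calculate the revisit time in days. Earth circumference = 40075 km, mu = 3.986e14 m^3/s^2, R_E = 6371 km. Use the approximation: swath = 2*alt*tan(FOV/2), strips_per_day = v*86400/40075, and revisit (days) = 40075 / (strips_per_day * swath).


swath = 2*780.758*tan(0.3455752) = 562.1804 km
v = sqrt(mu/r) = 7465.5575 m/s = 7.4656 km/s
strips/day = v*86400/40075 = 7.4656*86400/40075 = 16.0954
coverage/day = strips * swath = 16.0954 * 562.1804 = 9048.5318 km
revisit = 40075 / 9048.5318 = 4.4289 days

4.4289 days


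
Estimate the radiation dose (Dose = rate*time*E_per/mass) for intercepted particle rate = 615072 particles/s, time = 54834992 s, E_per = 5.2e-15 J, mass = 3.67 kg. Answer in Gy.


Total energy deposited = rate * time * E_per
  = 615072 * 54834992 * 5.2e-15 = 0.1753828 J
Dose = E_total / mass = 0.1753828 / 3.67
Dose = 0.04778824 Gy

0.0478 Gy


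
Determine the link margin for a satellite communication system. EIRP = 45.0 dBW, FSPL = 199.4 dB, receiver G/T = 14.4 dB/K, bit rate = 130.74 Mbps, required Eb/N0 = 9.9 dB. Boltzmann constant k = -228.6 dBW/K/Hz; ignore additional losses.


C/N0 = EIRP - FSPL + G/T - k = 45.0 - 199.4 + 14.4 - (-228.6)
C/N0 = 88.6000 dB-Hz
R_b = 130.74 Mbps = 1.3074e+08 bps -> 10*log10(R_b) = 81.1641 dB-Hz
Eb/N0 = C/N0 - 10*log10(R_b) = 88.6000 - 81.1641 = 7.4359 dB
Margin = Eb/N0 - Eb/N0_req = 7.4359 - 9.9 = -2.4641 dB (negative margin: link does not close)

-2.4641 dB


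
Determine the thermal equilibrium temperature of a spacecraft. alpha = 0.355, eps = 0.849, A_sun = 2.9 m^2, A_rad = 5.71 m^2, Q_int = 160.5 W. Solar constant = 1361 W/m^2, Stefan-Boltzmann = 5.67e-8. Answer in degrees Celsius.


Numerator = alpha*S*A_sun + Q_int = 0.355*1361*2.9 + 160.5 = 1561.6495 W
Denominator = eps*sigma*A_rad = 0.849*5.67e-8*5.71 = 2.7486969e-07 W/K^4
T^4 = 5.6814176e+09 K^4
T = 274.5454 K = 1.3954 C

1.3954 degrees Celsius


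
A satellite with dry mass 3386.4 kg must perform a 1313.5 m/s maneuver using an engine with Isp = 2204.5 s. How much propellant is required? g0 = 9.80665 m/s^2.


ve = Isp * g0 = 2204.5 * 9.80665 = 21618.759925 m/s
mass ratio = exp(dv/ve) = exp(1313.5/21618.759925) = 1.06264110
m_prop = m_dry * (mr - 1) = 3386.4 * (1.06264110 - 1)
m_prop = 212.1278 kg

212.1278 kg


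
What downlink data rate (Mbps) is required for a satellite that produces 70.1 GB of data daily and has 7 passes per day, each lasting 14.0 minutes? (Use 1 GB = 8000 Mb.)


total contact time = 7 * 14.0 * 60 = 5880.0000 s
data = 70.1 GB = 560800.0000 Mb
rate = 560800.0000 / 5880.0000 = 95.3741 Mbps

95.3741 Mbps


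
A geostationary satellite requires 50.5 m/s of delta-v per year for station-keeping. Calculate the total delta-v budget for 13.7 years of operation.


dV = rate * years = 50.5 * 13.7
dV = 691.8500 m/s

691.8500 m/s


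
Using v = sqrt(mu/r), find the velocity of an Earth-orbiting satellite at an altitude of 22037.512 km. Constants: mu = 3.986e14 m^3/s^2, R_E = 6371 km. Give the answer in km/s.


r = R_E + alt = 6371.0 + 22037.512 = 28408.5120 km = 2.8408512e+07 m
v = sqrt(mu/r) = sqrt(3.986e14 / 2.8408512e+07) = 3745.7984 m/s = 3.7458 km/s

3.7458 km/s


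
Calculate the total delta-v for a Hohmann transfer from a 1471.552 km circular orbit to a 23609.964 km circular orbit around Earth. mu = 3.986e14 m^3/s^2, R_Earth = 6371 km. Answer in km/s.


r1 = 7842.5520 km = 7.842552e+06 m
r2 = 29980.9640 km = 2.9980964e+07 m
dv1 = sqrt(mu/r1)*(sqrt(2*r2/(r1+r2)) - 1) = 1847.1023 m/s
dv2 = sqrt(mu/r2)*(1 - sqrt(2*r1/(r1+r2))) = 1298.1882 m/s
total dv = |dv1| + |dv2| = 1847.1023 + 1298.1882 = 3145.2905 m/s = 3.1453 km/s

3.1453 km/s


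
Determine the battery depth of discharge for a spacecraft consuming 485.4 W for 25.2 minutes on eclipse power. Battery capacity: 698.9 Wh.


E_used = P * t / 60 = 485.4 * 25.2 / 60 = 203.8680 Wh
DOD = E_used / E_total * 100 = 203.8680 / 698.9 * 100
DOD = 29.1698 %

29.1698 %


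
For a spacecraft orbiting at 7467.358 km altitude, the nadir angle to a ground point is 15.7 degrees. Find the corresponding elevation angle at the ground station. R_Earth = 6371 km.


r = R_E + alt = 13838.3580 km
Law of sines in the satellite / Earth-center / ground-point triangle:
  sin(nadir)/R_E = sin(90 + el)/r  =>  cos(el) = (r/R_E)*sin(nadir)
cos(el) = (13838.3580 / 6371.0000) * sin(15.7 deg) = 0.5877674
el = arccos(0.5877674) = 54.0013 deg
(Earth-central angle = 90 - nadir - el = 20.2987 deg)

54.0013 degrees


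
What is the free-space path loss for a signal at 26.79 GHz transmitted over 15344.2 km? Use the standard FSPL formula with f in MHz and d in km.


f = 26.79 GHz = 26790.0000 MHz
d = 15344.2 km
FSPL = 32.44 + 20*log10(26790.0000) + 20*log10(15344.2)
FSPL = 32.44 + 88.5595 + 83.7189
FSPL = 204.7183 dB

204.7183 dB


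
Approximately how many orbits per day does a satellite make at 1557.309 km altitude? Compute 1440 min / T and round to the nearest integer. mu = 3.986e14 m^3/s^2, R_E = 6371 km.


r = 7.928309e+06 m
T = 2*pi*sqrt(r^3/mu) = 7025.5782 s = 117.0930 min
revs/day = 1440 / 117.0930 = 12.2979
Rounded: 12 revolutions per day

12 revolutions per day


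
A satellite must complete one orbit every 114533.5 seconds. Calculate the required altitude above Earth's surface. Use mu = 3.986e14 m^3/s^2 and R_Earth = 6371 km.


T = 114533.5 s
r = (mu*T^2/(4*pi^2))^(1/3) = (3.986e14 * 114533.5^2 / (4*pi^2))^(1/3)
r = 5.0973862e+07 m = 50973.8622 km
alt = r - R_E = 50973.8622 - 6371 = 44602.8622 km

44602.8622 km


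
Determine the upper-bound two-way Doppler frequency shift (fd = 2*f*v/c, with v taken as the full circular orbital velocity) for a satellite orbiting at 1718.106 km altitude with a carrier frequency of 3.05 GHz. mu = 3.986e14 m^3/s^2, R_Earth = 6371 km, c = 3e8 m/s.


r = 8.089106e+06 m
v = sqrt(mu/r) = 7019.6973 m/s (worst-case radial velocity)
f = 3.05 GHz = 3.05e+09 Hz
fd = 2*f*v/c = 2*3.05e+09*7019.6973/3.0e+08
fd = 142733.8447 Hz

142733.8447 Hz


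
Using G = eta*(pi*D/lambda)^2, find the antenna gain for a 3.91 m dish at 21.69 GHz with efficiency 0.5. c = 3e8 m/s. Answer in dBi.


lambda = c/f = 3e8 / 2.169e+10 = 0.01383126 m
G = eta*(pi*D/lambda)^2 = 0.5*(pi*3.91/0.01383126)^2
G = 394366.3574 (linear)
G = 10*log10(394366.3574) = 55.9590 dBi

55.9590 dBi


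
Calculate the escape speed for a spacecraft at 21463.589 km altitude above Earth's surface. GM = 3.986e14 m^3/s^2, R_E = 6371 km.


r = 6371.0 + 21463.589 = 27834.5890 km = 2.7834589e+07 m
v_esc = sqrt(2*mu/r) = sqrt(2*3.986e14 / 2.7834589e+07)
v_esc = 5351.6936 m/s = 5.3517 km/s

5.3517 km/s


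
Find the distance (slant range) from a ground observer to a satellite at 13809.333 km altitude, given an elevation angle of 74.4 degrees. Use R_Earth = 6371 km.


h = 13809.333 km, el = 74.4 deg
d = -R_E*sin(el) + sqrt((R_E*sin(el))^2 + 2*R_E*h + h^2)
d = -6371.0000*sin(1.2985) + sqrt((6371.0000*0.9631626)^2 + 2*6371.0000*13809.333 + 13809.333^2)
d = 13971.1646 km

13971.1646 km


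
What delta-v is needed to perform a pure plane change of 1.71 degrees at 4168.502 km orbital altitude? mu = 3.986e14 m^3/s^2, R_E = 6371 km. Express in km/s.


r = 10539.5020 km = 1.0539502e+07 m
V = sqrt(mu/r) = 6149.7662 m/s
di = 1.71 deg = 0.02984513 rad
dV = 2*V*sin(di/2) = 2*6149.7662*sin(0.01492257)
dV = 183.5338 m/s = 0.1835338 km/s

0.1835 km/s


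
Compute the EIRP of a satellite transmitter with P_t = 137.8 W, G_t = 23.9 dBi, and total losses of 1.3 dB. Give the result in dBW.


Pt = 137.8 W = 21.3925 dBW
EIRP = Pt_dBW + Gt - losses = 21.3925 + 23.9 - 1.3 = 43.9925 dBW

43.9925 dBW


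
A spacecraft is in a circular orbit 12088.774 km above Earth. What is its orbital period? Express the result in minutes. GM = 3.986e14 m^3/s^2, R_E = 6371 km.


r = 18459.7740 km = 1.8459774e+07 m
T = 2*pi*sqrt(r^3/mu) = 2*pi*sqrt(6.2904127e+21 / 3.986e14)
T = 24960.3569 s = 416.0059 min

416.0059 minutes


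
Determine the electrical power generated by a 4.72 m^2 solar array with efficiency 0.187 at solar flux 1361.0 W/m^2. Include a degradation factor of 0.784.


P = area * eta * S * degradation
P = 4.72 * 0.187 * 1361.0 * 0.784
P = 941.7981 W

941.7981 W


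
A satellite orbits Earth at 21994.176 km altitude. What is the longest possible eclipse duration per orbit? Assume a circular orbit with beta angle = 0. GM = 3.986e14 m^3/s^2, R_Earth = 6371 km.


r = 28365.1760 km
T = 792.3886 min
Eclipse fraction = arcsin(R_E/r)/pi = arcsin(6371.0000/28365.1760)/pi
= arcsin(0.2246064)/pi = 0.07210963
Eclipse duration = 0.07210963 * 792.3886 = 57.1388 min

57.1388 minutes


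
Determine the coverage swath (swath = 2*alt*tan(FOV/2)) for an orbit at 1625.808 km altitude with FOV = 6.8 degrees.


FOV = 6.8 deg = 0.1186824 rad
swath = 2 * alt * tan(FOV/2) = 2 * 1625.808 * tan(0.05934119)
swath = 2 * 1625.808 * 0.05941095
swath = 193.1816 km

193.1816 km


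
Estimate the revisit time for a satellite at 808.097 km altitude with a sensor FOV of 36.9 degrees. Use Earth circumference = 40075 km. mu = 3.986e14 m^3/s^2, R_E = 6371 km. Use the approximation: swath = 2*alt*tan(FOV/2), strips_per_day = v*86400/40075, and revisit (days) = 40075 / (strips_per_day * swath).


swath = 2*808.097*tan(0.3220132) = 539.2031 km
v = sqrt(mu/r) = 7451.3290 m/s = 7.4513 km/s
strips/day = v*86400/40075 = 7.4513*86400/40075 = 16.0647
coverage/day = strips * swath = 16.0647 * 539.2031 = 8662.1627 km
revisit = 40075 / 8662.1627 = 4.6264 days

4.6264 days


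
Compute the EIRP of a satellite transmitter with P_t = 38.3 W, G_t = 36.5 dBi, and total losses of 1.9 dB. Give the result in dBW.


Pt = 38.3 W = 15.8320 dBW
EIRP = Pt_dBW + Gt - losses = 15.8320 + 36.5 - 1.9 = 50.4320 dBW

50.4320 dBW


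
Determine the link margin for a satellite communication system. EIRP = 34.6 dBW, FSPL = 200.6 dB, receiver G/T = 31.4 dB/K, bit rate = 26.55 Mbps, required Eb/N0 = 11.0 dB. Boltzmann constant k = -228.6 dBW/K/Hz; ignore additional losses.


C/N0 = EIRP - FSPL + G/T - k = 34.6 - 200.6 + 31.4 - (-228.6)
C/N0 = 94.0000 dB-Hz
R_b = 26.55 Mbps = 2.655e+07 bps -> 10*log10(R_b) = 74.2406 dB-Hz
Eb/N0 = C/N0 - 10*log10(R_b) = 94.0000 - 74.2406 = 19.7594 dB
Margin = Eb/N0 - Eb/N0_req = 19.7594 - 11.0 = 8.7594 dB (link closes)

8.7594 dB


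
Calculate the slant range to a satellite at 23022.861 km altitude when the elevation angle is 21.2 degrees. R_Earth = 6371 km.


h = 23022.861 km, el = 21.2 deg
d = -R_E*sin(el) + sqrt((R_E*sin(el))^2 + 2*R_E*h + h^2)
d = -6371.0000*sin(0.3700098) + sqrt((6371.0000*0.3616246)^2 + 2*6371.0000*23022.861 + 23022.861^2)
d = 26483.5424 km

26483.5424 km


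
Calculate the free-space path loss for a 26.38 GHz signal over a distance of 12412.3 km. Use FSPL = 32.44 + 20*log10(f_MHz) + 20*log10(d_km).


f = 26.38 GHz = 26380.0000 MHz
d = 12412.3 km
FSPL = 32.44 + 20*log10(26380.0000) + 20*log10(12412.3)
FSPL = 32.44 + 88.4255 + 81.8770
FSPL = 202.7425 dB

202.7425 dB


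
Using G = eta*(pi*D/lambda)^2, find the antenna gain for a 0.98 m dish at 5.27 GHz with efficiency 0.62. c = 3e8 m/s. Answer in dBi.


lambda = c/f = 3e8 / 5.27e+09 = 0.056926 m
G = eta*(pi*D/lambda)^2 = 0.62*(pi*0.98/0.056926)^2
G = 1813.5198 (linear)
G = 10*log10(1813.5198) = 32.5852 dBi

32.5852 dBi


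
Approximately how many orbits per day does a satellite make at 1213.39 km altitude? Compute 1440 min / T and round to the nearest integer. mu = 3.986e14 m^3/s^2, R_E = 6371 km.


r = 7.58439e+06 m
T = 2*pi*sqrt(r^3/mu) = 6573.4325 s = 109.5572 min
revs/day = 1440 / 109.5572 = 13.1438
Rounded: 13 revolutions per day

13 revolutions per day


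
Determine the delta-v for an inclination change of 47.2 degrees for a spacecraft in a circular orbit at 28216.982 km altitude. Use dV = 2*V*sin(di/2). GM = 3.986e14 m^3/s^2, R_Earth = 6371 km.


r = 34587.9820 km = 3.4587982e+07 m
V = sqrt(mu/r) = 3394.7362 m/s
di = 47.2 deg = 0.8237954 rad
dV = 2*V*sin(di/2) = 2*3394.7362*sin(0.4118977)
dV = 2718.1587 m/s = 2.7182 km/s

2.7182 km/s


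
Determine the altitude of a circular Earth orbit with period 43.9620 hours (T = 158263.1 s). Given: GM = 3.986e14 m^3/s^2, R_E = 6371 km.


T = 158263.1 s
r = (mu*T^2/(4*pi^2))^(1/3) = (3.986e14 * 158263.1^2 / (4*pi^2))^(1/3)
r = 6.3238122e+07 m = 63238.1221 km
alt = r - R_E = 63238.1221 - 6371 = 56867.1221 km

56867.1221 km


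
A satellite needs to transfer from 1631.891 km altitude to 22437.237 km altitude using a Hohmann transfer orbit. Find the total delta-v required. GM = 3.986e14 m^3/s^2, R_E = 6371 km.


r1 = 8002.8910 km = 8.002891e+06 m
r2 = 28808.2370 km = 2.8808237e+07 m
dv1 = sqrt(mu/r1)*(sqrt(2*r2/(r1+r2)) - 1) = 1771.9473 m/s
dv2 = sqrt(mu/r2)*(1 - sqrt(2*r1/(r1+r2))) = 1266.9371 m/s
total dv = |dv1| + |dv2| = 1771.9473 + 1266.9371 = 3038.8845 m/s = 3.0389 km/s

3.0389 km/s


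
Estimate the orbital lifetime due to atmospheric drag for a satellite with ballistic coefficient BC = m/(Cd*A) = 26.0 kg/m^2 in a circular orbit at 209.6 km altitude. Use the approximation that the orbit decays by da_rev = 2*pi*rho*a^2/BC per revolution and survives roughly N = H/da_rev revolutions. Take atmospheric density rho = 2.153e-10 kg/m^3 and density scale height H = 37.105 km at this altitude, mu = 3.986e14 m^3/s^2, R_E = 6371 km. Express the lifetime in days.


a = R_E + alt = 6580.6000 km = 6.5806e+06 m
da_rev = 2*pi*rho*a^2/BC = 2*pi*2.153e-10*(6.5806e+06)^2/26.0 = 2253.105545 m per revolution
N = H/da_rev = 37105.0000 m / 2253.105545 m = 16.4684 revolutions
P = 2*pi*sqrt(a^3/mu) = 5312.6287 s
lifetime = N*P = 16.4684 * 5312.6287 = 87490.3916 s = 1.0126 days

1.0126 days


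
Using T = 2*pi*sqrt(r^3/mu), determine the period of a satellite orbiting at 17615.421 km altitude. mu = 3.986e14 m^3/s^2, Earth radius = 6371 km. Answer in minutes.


r = 23986.4210 km = 2.3986421e+07 m
T = 2*pi*sqrt(r^3/mu) = 2*pi*sqrt(1.3800549e+22 / 3.986e14)
T = 36970.8469 s = 616.1808 min

616.1808 minutes


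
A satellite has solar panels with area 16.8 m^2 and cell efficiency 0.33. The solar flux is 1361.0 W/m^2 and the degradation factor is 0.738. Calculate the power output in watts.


P = area * eta * S * degradation
P = 16.8 * 0.33 * 1361.0 * 0.738
P = 5568.4934 W

5568.4934 W


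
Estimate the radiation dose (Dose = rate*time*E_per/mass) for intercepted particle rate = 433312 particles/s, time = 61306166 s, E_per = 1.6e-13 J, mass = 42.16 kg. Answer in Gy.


Total energy deposited = rate * time * E_per
  = 433312 * 61306166 * 1.6e-13 = 4.2504 J
Dose = E_total / mass = 4.2504 / 42.16
Dose = 0.1008148 Gy

0.1008 Gy


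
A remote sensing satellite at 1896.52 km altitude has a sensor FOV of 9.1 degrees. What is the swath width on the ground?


FOV = 9.1 deg = 0.158825 rad
swath = 2 * alt * tan(FOV/2) = 2 * 1896.52 * tan(0.07941248)
swath = 2 * 1896.52 * 0.07957984
swath = 301.8495 km

301.8495 km


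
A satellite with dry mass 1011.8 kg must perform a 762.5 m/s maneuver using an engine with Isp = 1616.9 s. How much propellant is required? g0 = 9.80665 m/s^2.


ve = Isp * g0 = 1616.9 * 9.80665 = 15856.372385 m/s
mass ratio = exp(dv/ve) = exp(762.5/15856.372385) = 1.04926290
m_prop = m_dry * (mr - 1) = 1011.8 * (1.04926290 - 1)
m_prop = 49.8442 kg

49.8442 kg


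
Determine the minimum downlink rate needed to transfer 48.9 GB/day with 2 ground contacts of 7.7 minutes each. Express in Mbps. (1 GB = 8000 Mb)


total contact time = 2 * 7.7 * 60 = 924.0000 s
data = 48.9 GB = 391200.0000 Mb
rate = 391200.0000 / 924.0000 = 423.3766 Mbps

423.3766 Mbps


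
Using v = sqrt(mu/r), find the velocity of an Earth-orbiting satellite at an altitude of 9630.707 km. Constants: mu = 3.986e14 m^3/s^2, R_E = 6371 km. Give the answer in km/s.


r = R_E + alt = 6371.0 + 9630.707 = 16001.7070 km = 1.6001707e+07 m
v = sqrt(mu/r) = sqrt(3.986e14 / 1.6001707e+07) = 4990.9761 m/s = 4.9910 km/s

4.9910 km/s


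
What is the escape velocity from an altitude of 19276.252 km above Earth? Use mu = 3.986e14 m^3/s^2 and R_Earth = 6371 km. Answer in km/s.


r = 6371.0 + 19276.252 = 25647.2520 km = 2.5647252e+07 m
v_esc = sqrt(2*mu/r) = sqrt(2*3.986e14 / 2.5647252e+07)
v_esc = 5575.2356 m/s = 5.5752 km/s

5.5752 km/s


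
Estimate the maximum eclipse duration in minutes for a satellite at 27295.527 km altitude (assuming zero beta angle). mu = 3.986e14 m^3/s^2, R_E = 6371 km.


r = 33666.5270 km
T = 1024.6073 min
Eclipse fraction = arcsin(R_E/r)/pi = arcsin(6371.0000/33666.5270)/pi
= arcsin(0.1892384)/pi = 0.0606019
Eclipse duration = 0.0606019 * 1024.6073 = 62.0931 min

62.0931 minutes


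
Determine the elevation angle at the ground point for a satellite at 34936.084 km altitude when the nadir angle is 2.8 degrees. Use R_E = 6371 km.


r = R_E + alt = 41307.0840 km
Law of sines in the satellite / Earth-center / ground-point triangle:
  sin(nadir)/R_E = sin(90 + el)/r  =>  cos(el) = (r/R_E)*sin(nadir)
cos(el) = (41307.0840 / 6371.0000) * sin(2.8 deg) = 0.3167229
el = arccos(0.3167229) = 71.5351 deg
(Earth-central angle = 90 - nadir - el = 15.6649 deg)

71.5351 degrees


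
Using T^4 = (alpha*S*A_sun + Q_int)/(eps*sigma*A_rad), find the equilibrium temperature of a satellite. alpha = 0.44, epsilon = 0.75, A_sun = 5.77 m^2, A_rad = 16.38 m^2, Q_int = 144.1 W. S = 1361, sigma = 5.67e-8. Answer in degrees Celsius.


Numerator = alpha*S*A_sun + Q_int = 0.44*1361*5.77 + 144.1 = 3599.4068 W
Denominator = eps*sigma*A_rad = 0.75*5.67e-8*16.38 = 6.965595e-07 W/K^4
T^4 = 5.1674075e+09 K^4
T = 268.1132 K = -5.0368 C

-5.0368 degrees Celsius


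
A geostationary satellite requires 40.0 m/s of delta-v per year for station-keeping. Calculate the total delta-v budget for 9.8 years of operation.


dV = rate * years = 40.0 * 9.8
dV = 392.0000 m/s

392.0000 m/s


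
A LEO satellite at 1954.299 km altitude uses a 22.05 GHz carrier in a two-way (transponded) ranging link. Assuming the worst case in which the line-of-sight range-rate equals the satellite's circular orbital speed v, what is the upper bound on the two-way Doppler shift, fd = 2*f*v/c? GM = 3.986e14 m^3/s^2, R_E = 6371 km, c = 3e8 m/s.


r = 8.325299e+06 m
v = sqrt(mu/r) = 6919.4046 m/s (worst-case radial velocity)
f = 22.05 GHz = 2.205e+10 Hz
fd = 2*f*v/c = 2*2.205e+10*6919.4046/3.0e+08
fd = 1.0171525e+06 Hz

1.0172e+06 Hz


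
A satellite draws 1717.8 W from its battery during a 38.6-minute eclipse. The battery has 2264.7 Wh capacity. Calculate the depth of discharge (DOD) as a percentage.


E_used = P * t / 60 = 1717.8 * 38.6 / 60 = 1105.1180 Wh
DOD = E_used / E_total * 100 = 1105.1180 / 2264.7 * 100
DOD = 48.7975 %

48.7975 %


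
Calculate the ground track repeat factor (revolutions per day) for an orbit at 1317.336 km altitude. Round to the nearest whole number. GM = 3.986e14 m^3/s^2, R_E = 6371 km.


r = 7.688336e+06 m
T = 2*pi*sqrt(r^3/mu) = 6709.0303 s = 111.8172 min
revs/day = 1440 / 111.8172 = 12.8782
Rounded: 13 revolutions per day

13 revolutions per day


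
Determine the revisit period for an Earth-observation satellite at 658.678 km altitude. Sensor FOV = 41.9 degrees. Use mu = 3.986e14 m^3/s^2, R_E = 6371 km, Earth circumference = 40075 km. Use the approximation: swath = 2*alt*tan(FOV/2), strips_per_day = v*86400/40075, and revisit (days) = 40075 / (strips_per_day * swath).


swath = 2*658.678*tan(0.3656465) = 504.3670 km
v = sqrt(mu/r) = 7530.1032 m/s = 7.5301 km/s
strips/day = v*86400/40075 = 7.5301*86400/40075 = 16.2346
coverage/day = strips * swath = 16.2346 * 504.3670 = 8188.1884 km
revisit = 40075 / 8188.1884 = 4.8942 days

4.8942 days


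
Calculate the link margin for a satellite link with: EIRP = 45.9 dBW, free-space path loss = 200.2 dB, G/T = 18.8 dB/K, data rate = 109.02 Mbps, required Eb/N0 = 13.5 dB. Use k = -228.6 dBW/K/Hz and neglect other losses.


C/N0 = EIRP - FSPL + G/T - k = 45.9 - 200.2 + 18.8 - (-228.6)
C/N0 = 93.1000 dB-Hz
R_b = 109.02 Mbps = 1.0902e+08 bps -> 10*log10(R_b) = 80.3751 dB-Hz
Eb/N0 = C/N0 - 10*log10(R_b) = 93.1000 - 80.3751 = 12.7249 dB
Margin = Eb/N0 - Eb/N0_req = 12.7249 - 13.5 = -0.7750618 dB (negative margin: link does not close)

-0.7751 dB


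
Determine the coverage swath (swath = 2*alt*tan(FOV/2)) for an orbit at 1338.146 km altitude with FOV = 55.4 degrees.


FOV = 55.4 deg = 0.9669124 rad
swath = 2 * alt * tan(FOV/2) = 2 * 1338.146 * tan(0.4834562)
swath = 2 * 1338.146 * 0.5250117
swath = 1405.0847 km

1405.0847 km


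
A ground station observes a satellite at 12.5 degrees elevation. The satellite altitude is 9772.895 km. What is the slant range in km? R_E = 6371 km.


h = 9772.895 km, el = 12.5 deg
d = -R_E*sin(el) + sqrt((R_E*sin(el))^2 + 2*R_E*h + h^2)
d = -6371.0000*sin(0.2181662) + sqrt((6371.0000*0.2164396)^2 + 2*6371.0000*9772.895 + 9772.895^2)
d = 13518.6191 km

13518.6191 km


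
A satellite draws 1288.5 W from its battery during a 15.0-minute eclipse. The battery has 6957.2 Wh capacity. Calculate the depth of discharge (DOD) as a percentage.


E_used = P * t / 60 = 1288.5 * 15.0 / 60 = 322.1250 Wh
DOD = E_used / E_total * 100 = 322.1250 / 6957.2 * 100
DOD = 4.6301 %

4.6301 %


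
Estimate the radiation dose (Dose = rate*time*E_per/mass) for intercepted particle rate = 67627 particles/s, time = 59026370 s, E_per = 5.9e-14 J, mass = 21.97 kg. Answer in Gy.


Total energy deposited = rate * time * E_per
  = 67627 * 59026370 * 5.9e-14 = 0.2355148 J
Dose = E_total / mass = 0.2355148 / 21.97
Dose = 0.01071984 Gy

0.0107 Gy


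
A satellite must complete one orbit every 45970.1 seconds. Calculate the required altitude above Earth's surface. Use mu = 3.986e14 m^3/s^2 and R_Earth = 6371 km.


T = 45970.1 s
r = (mu*T^2/(4*pi^2))^(1/3) = (3.986e14 * 45970.1^2 / (4*pi^2))^(1/3)
r = 2.7735935e+07 m = 27735.9355 km
alt = r - R_E = 27735.9355 - 6371 = 21364.9355 km

21364.9355 km


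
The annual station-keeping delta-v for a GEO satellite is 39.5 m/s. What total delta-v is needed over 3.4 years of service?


dV = rate * years = 39.5 * 3.4
dV = 134.3000 m/s

134.3000 m/s


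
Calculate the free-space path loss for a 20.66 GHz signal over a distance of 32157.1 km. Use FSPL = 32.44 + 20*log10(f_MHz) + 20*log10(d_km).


f = 20.66 GHz = 20660.0000 MHz
d = 32157.1 km
FSPL = 32.44 + 20*log10(20660.0000) + 20*log10(32157.1)
FSPL = 32.44 + 86.3026 + 90.1455
FSPL = 208.8881 dB

208.8881 dB


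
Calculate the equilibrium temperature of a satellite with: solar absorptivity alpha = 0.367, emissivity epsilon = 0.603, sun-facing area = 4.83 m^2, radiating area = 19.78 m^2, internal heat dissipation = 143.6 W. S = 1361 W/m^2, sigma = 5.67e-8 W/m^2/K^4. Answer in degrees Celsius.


Numerator = alpha*S*A_sun + Q_int = 0.367*1361*4.83 + 143.6 = 2556.1222 W
Denominator = eps*sigma*A_rad = 0.603*5.67e-8*19.78 = 6.7628018e-07 W/K^4
T^4 = 3.7796793e+09 K^4
T = 247.9498 K = -25.2002 C

-25.2002 degrees Celsius


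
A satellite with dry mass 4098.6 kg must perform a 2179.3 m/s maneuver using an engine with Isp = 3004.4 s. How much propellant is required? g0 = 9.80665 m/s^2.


ve = Isp * g0 = 3004.4 * 9.80665 = 29463.099260 m/s
mass ratio = exp(dv/ve) = exp(2179.3/29463.099260) = 1.07677138
m_prop = m_dry * (mr - 1) = 4098.6 * (1.07677138 - 1)
m_prop = 314.6552 kg

314.6552 kg


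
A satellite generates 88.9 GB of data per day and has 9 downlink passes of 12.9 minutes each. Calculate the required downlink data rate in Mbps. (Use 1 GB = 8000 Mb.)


total contact time = 9 * 12.9 * 60 = 6966.0000 s
data = 88.9 GB = 711200.0000 Mb
rate = 711200.0000 / 6966.0000 = 102.0959 Mbps

102.0959 Mbps


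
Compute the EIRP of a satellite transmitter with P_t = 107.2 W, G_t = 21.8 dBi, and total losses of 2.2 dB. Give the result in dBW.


Pt = 107.2 W = 20.3019 dBW
EIRP = Pt_dBW + Gt - losses = 20.3019 + 21.8 - 2.2 = 39.9019 dBW

39.9019 dBW


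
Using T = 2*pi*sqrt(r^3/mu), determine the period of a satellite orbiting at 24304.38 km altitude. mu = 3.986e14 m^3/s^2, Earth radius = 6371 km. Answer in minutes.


r = 30675.3800 km = 3.067538e+07 m
T = 2*pi*sqrt(r^3/mu) = 2*pi*sqrt(2.8864886e+22 / 3.986e14)
T = 53468.2719 s = 891.1379 min

891.1379 minutes


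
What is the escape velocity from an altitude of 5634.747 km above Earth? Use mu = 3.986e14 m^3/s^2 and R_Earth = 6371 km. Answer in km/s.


r = 6371.0 + 5634.747 = 12005.7470 km = 1.2005747e+07 m
v_esc = sqrt(2*mu/r) = sqrt(2*3.986e14 / 1.2005747e+07)
v_esc = 8148.7136 m/s = 8.1487 km/s

8.1487 km/s


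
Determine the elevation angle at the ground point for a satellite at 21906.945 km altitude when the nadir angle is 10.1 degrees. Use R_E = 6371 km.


r = R_E + alt = 28277.9450 km
Law of sines in the satellite / Earth-center / ground-point triangle:
  sin(nadir)/R_E = sin(90 + el)/r  =>  cos(el) = (r/R_E)*sin(nadir)
cos(el) = (28277.9450 / 6371.0000) * sin(10.1 deg) = 0.7783724
el = arccos(0.7783724) = 38.8882 deg
(Earth-central angle = 90 - nadir - el = 41.0118 deg)

38.8882 degrees


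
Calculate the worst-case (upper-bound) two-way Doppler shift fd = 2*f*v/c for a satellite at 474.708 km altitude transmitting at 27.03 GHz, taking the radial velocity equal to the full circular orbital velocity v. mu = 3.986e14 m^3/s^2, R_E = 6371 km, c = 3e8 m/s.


r = 6.845708e+06 m
v = sqrt(mu/r) = 7630.6136 m/s (worst-case radial velocity)
f = 27.03 GHz = 2.703e+10 Hz
fd = 2*f*v/c = 2*2.703e+10*7630.6136/3.0e+08
fd = 1.3750366e+06 Hz

1.3750e+06 Hz


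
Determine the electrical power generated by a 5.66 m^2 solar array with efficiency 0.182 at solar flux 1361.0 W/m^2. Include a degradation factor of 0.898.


P = area * eta * S * degradation
P = 5.66 * 0.182 * 1361.0 * 0.898
P = 1258.9900 W

1258.9900 W


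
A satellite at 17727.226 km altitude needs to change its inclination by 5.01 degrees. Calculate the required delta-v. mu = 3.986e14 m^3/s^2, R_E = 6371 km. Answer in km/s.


r = 24098.2260 km = 2.4098226e+07 m
V = sqrt(mu/r) = 4067.0182 m/s
di = 5.01 deg = 0.087441 rad
dV = 2*V*sin(di/2) = 2*4067.0182*sin(0.0437205)
dV = 355.5108 m/s = 0.3555108 km/s

0.3555 km/s


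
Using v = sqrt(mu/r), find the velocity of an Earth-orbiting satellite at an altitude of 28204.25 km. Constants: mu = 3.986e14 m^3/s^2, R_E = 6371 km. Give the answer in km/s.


r = R_E + alt = 6371.0 + 28204.25 = 34575.2500 km = 3.457525e+07 m
v = sqrt(mu/r) = sqrt(3.986e14 / 3.457525e+07) = 3395.3612 m/s = 3.3954 km/s

3.3954 km/s


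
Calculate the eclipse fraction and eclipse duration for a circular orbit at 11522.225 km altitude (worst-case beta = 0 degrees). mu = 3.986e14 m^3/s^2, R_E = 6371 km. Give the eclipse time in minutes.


r = 17893.2250 km
T = 397.0022 min
Eclipse fraction = arcsin(R_E/r)/pi = arcsin(6371.0000/17893.2250)/pi
= arcsin(0.3560566)/pi = 0.115879
Eclipse duration = 0.115879 * 397.0022 = 46.0042 min

46.0042 minutes


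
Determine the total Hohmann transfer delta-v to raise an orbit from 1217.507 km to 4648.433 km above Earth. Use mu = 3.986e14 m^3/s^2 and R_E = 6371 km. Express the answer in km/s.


r1 = 7588.5070 km = 7.588507e+06 m
r2 = 11019.4330 km = 1.1019433e+07 m
dv1 = sqrt(mu/r1)*(sqrt(2*r2/(r1+r2)) - 1) = 639.9003 m/s
dv2 = sqrt(mu/r2)*(1 - sqrt(2*r1/(r1+r2))) = 582.6887 m/s
total dv = |dv1| + |dv2| = 639.9003 + 582.6887 = 1222.5890 m/s = 1.2226 km/s

1.2226 km/s


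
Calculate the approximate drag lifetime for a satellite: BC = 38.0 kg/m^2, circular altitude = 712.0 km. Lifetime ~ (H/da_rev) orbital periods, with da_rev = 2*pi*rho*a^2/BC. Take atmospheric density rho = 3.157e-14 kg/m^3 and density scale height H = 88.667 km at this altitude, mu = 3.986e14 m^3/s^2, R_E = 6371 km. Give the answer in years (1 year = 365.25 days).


a = R_E + alt = 7083.0000 km = 7.083e+06 m
da_rev = 2*pi*rho*a^2/BC = 2*pi*3.157e-14*(7.083e+06)^2/38.0 = 0.261881812 m per revolution
N = H/da_rev = 88667.0000 m / 0.261881812 m = 338576.3957 revolutions
P = 2*pi*sqrt(a^3/mu) = 5932.4909 s
lifetime = N*P = 338576.3957 * 5932.4909 = 2.0086014e+09 s = 23247.7014 days
years = 23247.7014 / 365.25 = 63.6487 years

63.6487 years


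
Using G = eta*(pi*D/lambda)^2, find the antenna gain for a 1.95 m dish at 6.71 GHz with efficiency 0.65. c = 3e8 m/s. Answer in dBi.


lambda = c/f = 3e8 / 6.71e+09 = 0.04470939 m
G = eta*(pi*D/lambda)^2 = 0.65*(pi*1.95/0.04470939)^2
G = 12203.5126 (linear)
G = 10*log10(12203.5126) = 40.8648 dBi

40.8648 dBi


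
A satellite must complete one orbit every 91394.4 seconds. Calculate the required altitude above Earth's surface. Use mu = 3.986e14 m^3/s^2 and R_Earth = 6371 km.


T = 91394.4 s
r = (mu*T^2/(4*pi^2))^(1/3) = (3.986e14 * 91394.4^2 / (4*pi^2))^(1/3)
r = 4.3853633e+07 m = 43853.6329 km
alt = r - R_E = 43853.6329 - 6371 = 37482.6329 km

37482.6329 km


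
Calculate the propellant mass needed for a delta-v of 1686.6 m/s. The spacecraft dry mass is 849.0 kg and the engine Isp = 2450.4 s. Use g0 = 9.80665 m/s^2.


ve = Isp * g0 = 2450.4 * 9.80665 = 24030.215160 m/s
mass ratio = exp(dv/ve) = exp(1686.6/24030.215160) = 1.07270837
m_prop = m_dry * (mr - 1) = 849.0 * (1.07270837 - 1)
m_prop = 61.7294 kg

61.7294 kg


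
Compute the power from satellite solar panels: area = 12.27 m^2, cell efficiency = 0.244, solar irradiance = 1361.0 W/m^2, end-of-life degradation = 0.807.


P = area * eta * S * degradation
P = 12.27 * 0.244 * 1361.0 * 0.807
P = 3288.2592 W

3288.2592 W


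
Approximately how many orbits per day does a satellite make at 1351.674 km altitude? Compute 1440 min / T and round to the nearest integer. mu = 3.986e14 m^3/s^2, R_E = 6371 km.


r = 7.722674e+06 m
T = 2*pi*sqrt(r^3/mu) = 6754.0267 s = 112.5671 min
revs/day = 1440 / 112.5671 = 12.7924
Rounded: 13 revolutions per day

13 revolutions per day


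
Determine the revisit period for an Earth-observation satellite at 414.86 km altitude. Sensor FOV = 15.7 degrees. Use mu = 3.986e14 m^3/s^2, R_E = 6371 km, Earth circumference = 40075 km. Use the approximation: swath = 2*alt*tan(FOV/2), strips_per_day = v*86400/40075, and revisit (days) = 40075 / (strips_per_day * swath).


swath = 2*414.86*tan(0.1370083) = 114.3952 km
v = sqrt(mu/r) = 7664.1889 m/s = 7.6642 km/s
strips/day = v*86400/40075 = 7.6642*86400/40075 = 16.5237
coverage/day = strips * swath = 16.5237 * 114.3952 = 1890.2288 km
revisit = 40075 / 1890.2288 = 21.2011 days

21.2011 days


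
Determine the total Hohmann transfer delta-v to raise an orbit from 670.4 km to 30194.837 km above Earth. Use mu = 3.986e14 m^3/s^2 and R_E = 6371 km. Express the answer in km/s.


r1 = 7041.4000 km = 7.0414e+06 m
r2 = 36565.8370 km = 3.6565837e+07 m
dv1 = sqrt(mu/r1)*(sqrt(2*r2/(r1+r2)) - 1) = 2219.6138 m/s
dv2 = sqrt(mu/r2)*(1 - sqrt(2*r1/(r1+r2))) = 1425.3756 m/s
total dv = |dv1| + |dv2| = 2219.6138 + 1425.3756 = 3644.9893 m/s = 3.6450 km/s

3.6450 km/s


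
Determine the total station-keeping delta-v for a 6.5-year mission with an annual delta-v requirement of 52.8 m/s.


dV = rate * years = 52.8 * 6.5
dV = 343.2000 m/s

343.2000 m/s


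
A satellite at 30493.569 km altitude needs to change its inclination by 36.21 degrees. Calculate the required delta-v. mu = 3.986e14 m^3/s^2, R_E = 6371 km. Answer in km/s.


r = 36864.5690 km = 3.6864569e+07 m
V = sqrt(mu/r) = 3288.2442 m/s
di = 36.21 deg = 0.6319837 rad
dV = 2*V*sin(di/2) = 2*3288.2442*sin(0.3159919)
dV = 2043.7055 m/s = 2.0437 km/s

2.0437 km/s


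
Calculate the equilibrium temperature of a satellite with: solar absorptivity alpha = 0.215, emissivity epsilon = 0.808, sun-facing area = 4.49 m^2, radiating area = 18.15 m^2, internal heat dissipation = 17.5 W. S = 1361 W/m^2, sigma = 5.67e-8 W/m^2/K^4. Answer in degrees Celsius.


Numerator = alpha*S*A_sun + Q_int = 0.215*1361*4.49 + 17.5 = 1331.3414 W
Denominator = eps*sigma*A_rad = 0.808*5.67e-8*18.15 = 8.3151684e-07 W/K^4
T^4 = 1.6010997e+09 K^4
T = 200.0344 K = -73.1156 C

-73.1156 degrees Celsius


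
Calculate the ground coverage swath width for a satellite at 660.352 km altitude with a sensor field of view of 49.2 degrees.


FOV = 49.2 deg = 0.858702 rad
swath = 2 * alt * tan(FOV/2) = 2 * 660.352 * tan(0.429351)
swath = 2 * 660.352 * 0.4578357
swath = 604.6655 km

604.6655 km


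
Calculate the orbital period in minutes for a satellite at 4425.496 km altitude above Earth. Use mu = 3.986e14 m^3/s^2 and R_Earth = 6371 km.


r = 10796.4960 km = 1.0796496e+07 m
T = 2*pi*sqrt(r^3/mu) = 2*pi*sqrt(1.2584863e+21 / 3.986e14)
T = 11164.4019 s = 186.0734 min

186.0734 minutes


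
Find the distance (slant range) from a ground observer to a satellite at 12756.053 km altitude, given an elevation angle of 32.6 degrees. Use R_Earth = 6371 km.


h = 12756.053 km, el = 32.6 deg
d = -R_E*sin(el) + sqrt((R_E*sin(el))^2 + 2*R_E*h + h^2)
d = -6371.0000*sin(0.5689773) + sqrt((6371.0000*0.5387708)^2 + 2*6371.0000*12756.053 + 12756.053^2)
d = 14926.0488 km

14926.0488 km


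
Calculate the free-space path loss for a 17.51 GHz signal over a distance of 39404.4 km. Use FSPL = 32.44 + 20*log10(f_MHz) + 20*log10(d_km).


f = 17.51 GHz = 17510.0000 MHz
d = 39404.4 km
FSPL = 32.44 + 20*log10(17510.0000) + 20*log10(39404.4)
FSPL = 32.44 + 84.8657 + 91.9109
FSPL = 209.2166 dB

209.2166 dB


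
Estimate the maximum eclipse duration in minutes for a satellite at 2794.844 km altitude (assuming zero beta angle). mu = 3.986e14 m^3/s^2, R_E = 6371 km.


r = 9165.8440 km
T = 145.5522 min
Eclipse fraction = arcsin(R_E/r)/pi = arcsin(6371.0000/9165.8440)/pi
= arcsin(0.6950806)/pi = 0.2446313
Eclipse duration = 0.2446313 * 145.5522 = 35.6066 min

35.6066 minutes


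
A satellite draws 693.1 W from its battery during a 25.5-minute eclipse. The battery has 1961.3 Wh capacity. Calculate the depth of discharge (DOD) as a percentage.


E_used = P * t / 60 = 693.1 * 25.5 / 60 = 294.5675 Wh
DOD = E_used / E_total * 100 = 294.5675 / 1961.3 * 100
DOD = 15.0190 %

15.0190 %


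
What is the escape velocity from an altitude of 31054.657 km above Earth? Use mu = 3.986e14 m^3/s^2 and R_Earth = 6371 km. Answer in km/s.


r = 6371.0 + 31054.657 = 37425.6570 km = 3.7425657e+07 m
v_esc = sqrt(2*mu/r) = sqrt(2*3.986e14 / 3.7425657e+07)
v_esc = 4615.2893 m/s = 4.6153 km/s

4.6153 km/s


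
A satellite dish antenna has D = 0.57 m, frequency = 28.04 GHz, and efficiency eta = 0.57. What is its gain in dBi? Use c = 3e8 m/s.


lambda = c/f = 3e8 / 2.804e+10 = 0.010699 m
G = eta*(pi*D/lambda)^2 = 0.57*(pi*0.57/0.010699)^2
G = 15967.5330 (linear)
G = 10*log10(15967.5330) = 42.0324 dBi

42.0324 dBi


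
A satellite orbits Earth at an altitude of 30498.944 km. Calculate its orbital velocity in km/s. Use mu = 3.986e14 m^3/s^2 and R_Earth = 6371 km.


r = R_E + alt = 6371.0 + 30498.944 = 36869.9440 km = 3.6869944e+07 m
v = sqrt(mu/r) = sqrt(3.986e14 / 3.6869944e+07) = 3288.0045 m/s = 3.2880 km/s

3.2880 km/s
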